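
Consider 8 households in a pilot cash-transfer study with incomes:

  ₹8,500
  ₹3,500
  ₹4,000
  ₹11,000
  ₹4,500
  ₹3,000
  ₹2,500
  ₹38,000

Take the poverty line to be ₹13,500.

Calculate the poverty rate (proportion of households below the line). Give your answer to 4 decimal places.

0.8750

7 of the 8 households have income below ₹13,500.
H = 7/8 = 0.8750.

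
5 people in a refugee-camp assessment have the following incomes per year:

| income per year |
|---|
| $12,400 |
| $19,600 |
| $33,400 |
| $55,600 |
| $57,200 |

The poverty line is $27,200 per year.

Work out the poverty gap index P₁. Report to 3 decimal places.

Incomes under z: $12,400, $19,600 (q = 2 of N = 5).
Normalized shortfalls: (27200−12400)/27200 = 0.5441; (27200−19600)/27200 = 0.2794.
Σ = 0.823529. Dividing by the full population N = 5 gives P₁ = 0.165.

0.165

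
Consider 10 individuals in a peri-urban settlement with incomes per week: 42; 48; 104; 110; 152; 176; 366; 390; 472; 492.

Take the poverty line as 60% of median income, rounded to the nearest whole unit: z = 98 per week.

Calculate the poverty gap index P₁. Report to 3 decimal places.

Below the line: 42, 48 (q = 2 of N = 10).
Gap ratios (z−y)/z: (98−42)/98 = 0.5714; (98−48)/98 = 0.5102.
Σ = 1.081633. Dividing by the full population N = 10 gives P₁ = 0.108.

0.108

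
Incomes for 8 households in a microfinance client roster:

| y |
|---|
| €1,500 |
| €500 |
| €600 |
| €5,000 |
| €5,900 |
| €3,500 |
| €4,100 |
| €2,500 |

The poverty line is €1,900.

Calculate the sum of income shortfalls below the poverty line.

Below z: €500, €600, €1,500 (q = 3 of N = 8).
Individual gaps: 1900−500 = 1400; 1900−600 = 1300; 1900−1500 = 400.
Aggregate gap = €3,100.

€3,100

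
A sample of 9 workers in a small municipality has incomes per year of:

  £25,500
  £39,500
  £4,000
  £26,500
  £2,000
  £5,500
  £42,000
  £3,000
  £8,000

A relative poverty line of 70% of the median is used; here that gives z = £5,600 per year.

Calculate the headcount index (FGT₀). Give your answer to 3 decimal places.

0.444

4 of the 9 workers have income below £5,600.
H = 4/9 = 0.444.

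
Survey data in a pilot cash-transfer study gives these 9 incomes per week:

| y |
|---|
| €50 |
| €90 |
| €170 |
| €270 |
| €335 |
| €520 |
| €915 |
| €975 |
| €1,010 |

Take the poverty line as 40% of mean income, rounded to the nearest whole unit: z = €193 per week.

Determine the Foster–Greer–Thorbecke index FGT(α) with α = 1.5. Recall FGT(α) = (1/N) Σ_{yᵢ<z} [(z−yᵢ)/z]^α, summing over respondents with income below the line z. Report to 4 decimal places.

0.1188

Poor units: €50, €90, €170 (q = 3 of N = 9).
Normalized shortfalls: (193−50)/193 = 0.7409; (193−90)/193 = 0.5337; (193−170)/193 = 0.1192.
Raised to α = 1.5: 0.63778; 0.38987; 0.04114.
Sum = 1.068785; FGT(1.5) = 1.068785 / 9 = 0.1188.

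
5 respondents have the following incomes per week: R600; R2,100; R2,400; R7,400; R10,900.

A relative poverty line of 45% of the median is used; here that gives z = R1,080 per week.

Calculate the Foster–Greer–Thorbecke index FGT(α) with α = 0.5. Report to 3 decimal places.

Below z: R600 (q = 1 of N = 5).
Normalized shortfalls: (1080−600)/1080 = 0.4444.
Raised to α = 0.5: 0.66667.
Sum = 0.666667; FGT(0.5) = 0.666667 / 5 = 0.133.

0.133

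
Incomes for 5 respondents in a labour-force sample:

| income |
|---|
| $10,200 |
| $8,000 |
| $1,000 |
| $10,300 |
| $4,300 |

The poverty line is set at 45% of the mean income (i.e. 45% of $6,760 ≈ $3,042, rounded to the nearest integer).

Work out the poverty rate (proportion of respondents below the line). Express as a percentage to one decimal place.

20.0%

1 of the 5 respondents have income below $3,042.
H = 1/5 = 20.0%.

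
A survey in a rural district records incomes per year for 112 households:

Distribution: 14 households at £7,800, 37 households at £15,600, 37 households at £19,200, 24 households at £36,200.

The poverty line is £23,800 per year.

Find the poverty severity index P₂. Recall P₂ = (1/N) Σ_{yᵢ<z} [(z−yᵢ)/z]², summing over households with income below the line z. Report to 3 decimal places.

Below the line: 14×£7,800, 37×£15,600, 37×£19,200 (q = 88 of N = 112).
Relative gaps: (23800−7800)/23800 = 0.6723 (×14); (23800−15600)/23800 = 0.3445 (×37); (23800−19200)/23800 = 0.1933 (×37).
Squared: 0.4519 (×14); 0.1187 (×37); 0.0374 (×37).
Sum = 12.101547; P₂ = 12.101547 / 112 = 0.108.

0.108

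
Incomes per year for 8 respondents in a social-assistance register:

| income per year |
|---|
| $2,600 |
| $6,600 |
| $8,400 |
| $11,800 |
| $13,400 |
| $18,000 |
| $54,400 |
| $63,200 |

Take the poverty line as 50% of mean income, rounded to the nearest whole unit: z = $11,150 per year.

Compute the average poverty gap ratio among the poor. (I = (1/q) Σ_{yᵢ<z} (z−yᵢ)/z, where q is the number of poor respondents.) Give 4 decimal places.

0.4738

Below the line: $2,600, $6,600, $8,400 (q = 3 of N = 8).
Shortfall ratios (z−y)/z: 0.7668, 0.4081, 0.2466; sum = 1.421525.
I averages over the q = 3 poor units only: 1.421525 / 3 = 0.4738.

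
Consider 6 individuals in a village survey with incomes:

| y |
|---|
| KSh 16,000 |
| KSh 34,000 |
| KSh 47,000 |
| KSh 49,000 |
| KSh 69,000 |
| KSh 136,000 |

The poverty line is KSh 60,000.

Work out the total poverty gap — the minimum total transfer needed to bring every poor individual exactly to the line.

Incomes under z: KSh 16,000, KSh 34,000, KSh 47,000, KSh 49,000 (q = 4 of N = 6).
Individual gaps: 60000−16000 = 44000; 60000−34000 = 26000; 60000−47000 = 13000; 60000−49000 = 11000.
Aggregate gap = KSh 94,000.

KSh 94,000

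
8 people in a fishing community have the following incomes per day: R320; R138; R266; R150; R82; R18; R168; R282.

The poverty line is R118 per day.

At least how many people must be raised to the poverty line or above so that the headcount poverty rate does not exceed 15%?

Currently q = 2 of N = 8 are below the line (H = 0.250).
A headcount ratio of at most 15% allows at most ⌊0.15 × 8⌋ = 1 poor people.
So at least 2 − 1 = 1 must be lifted.

1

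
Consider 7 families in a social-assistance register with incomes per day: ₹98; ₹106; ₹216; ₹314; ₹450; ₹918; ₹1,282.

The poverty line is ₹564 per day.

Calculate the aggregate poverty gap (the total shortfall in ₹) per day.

₹1,636

Below z: ₹98, ₹106, ₹216, ₹314, ₹450 (q = 5 of N = 7).
Individual gaps: 564−98 = 466; 564−106 = 458; 564−216 = 348; 564−314 = 250; 564−450 = 114.
Aggregate gap = ₹1,636.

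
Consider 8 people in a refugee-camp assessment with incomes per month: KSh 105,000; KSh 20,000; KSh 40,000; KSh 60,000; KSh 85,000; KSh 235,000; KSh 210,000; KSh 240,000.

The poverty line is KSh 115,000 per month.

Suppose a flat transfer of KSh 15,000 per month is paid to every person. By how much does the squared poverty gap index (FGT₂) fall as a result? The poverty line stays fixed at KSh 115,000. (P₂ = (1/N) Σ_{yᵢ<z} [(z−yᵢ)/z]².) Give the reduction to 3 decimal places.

0.065

Before: below the line — KSh 20,000, KSh 40,000, KSh 60,000, KSh 85,000, KSh 105,000; squared poverty gap index (FGT₂) = 0.17651.
After the KSh 15,000 transfer: below the line — KSh 35,000, KSh 55,000, KSh 75,000, KSh 100,000; squared poverty gap index (FGT₂) = 0.11177.
Reduction = 0.17651 − 0.11177 = 0.065.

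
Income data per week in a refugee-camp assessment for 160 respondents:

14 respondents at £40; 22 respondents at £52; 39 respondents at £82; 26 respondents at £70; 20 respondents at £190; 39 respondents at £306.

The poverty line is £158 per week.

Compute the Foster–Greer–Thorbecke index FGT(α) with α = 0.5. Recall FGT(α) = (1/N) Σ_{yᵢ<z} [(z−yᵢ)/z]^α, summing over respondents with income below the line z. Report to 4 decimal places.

Below z: 14×£40, 22×£52, 26×£70, 39×£82 (q = 101 of N = 160).
Relative gaps: (158−40)/158 = 0.7468 (×14); (158−52)/158 = 0.6709 (×22); (158−70)/158 = 0.5570 (×26); (158−82)/158 = 0.4810 (×39).
Raised to α = 0.5: 0.86420 (×14); 0.81908 (×22); 0.74630 (×26); 0.69355 (×39).
Sum = 76.570680; FGT(0.5) = 76.570680 / 160 = 0.4786.

0.4786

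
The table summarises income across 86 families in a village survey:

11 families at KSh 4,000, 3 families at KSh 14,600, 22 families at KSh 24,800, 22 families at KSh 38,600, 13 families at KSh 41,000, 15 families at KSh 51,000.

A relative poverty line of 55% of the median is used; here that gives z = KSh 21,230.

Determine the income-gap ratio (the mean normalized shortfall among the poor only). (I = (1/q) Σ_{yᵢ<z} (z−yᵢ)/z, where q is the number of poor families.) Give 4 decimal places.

0.7046

Below z: 11×KSh 4,000, 3×KSh 14,600 (q = 14 of N = 86).
Shortfall ratios (z−y)/z: 0.8116 (×11), 0.3123 (×3); sum = 9.864343.
I averages over the q = 14 poor units only: 9.864343 / 14 = 0.7046.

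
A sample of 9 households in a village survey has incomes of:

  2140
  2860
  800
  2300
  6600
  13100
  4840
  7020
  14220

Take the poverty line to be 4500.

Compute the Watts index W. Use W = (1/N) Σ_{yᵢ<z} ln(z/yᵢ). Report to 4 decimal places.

Below z: 800, 2140, 2300, 2860 (q = 4 of N = 9).
Log shortfalls: ln(4500/800) = 1.7272; ln(4500/2140) = 0.7433; ln(4500/2300) = 0.6712; ln(4500/2860) = 0.4533.
W = 3.594917 / 9 = 0.3994.

0.3994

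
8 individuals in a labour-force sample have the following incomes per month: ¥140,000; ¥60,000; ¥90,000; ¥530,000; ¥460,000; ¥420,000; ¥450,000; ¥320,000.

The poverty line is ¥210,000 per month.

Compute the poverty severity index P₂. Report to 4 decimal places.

Incomes under z: ¥60,000, ¥90,000, ¥140,000 (q = 3 of N = 8).
Normalized shortfalls: (210000−60000)/210000 = 0.7143; (210000−90000)/210000 = 0.5714; (210000−140000)/210000 = 0.3333.
Squared: 0.5102; 0.3265; 0.1111.
Sum = 0.947846; P₂ = 0.947846 / 8 = 0.1185.

0.1185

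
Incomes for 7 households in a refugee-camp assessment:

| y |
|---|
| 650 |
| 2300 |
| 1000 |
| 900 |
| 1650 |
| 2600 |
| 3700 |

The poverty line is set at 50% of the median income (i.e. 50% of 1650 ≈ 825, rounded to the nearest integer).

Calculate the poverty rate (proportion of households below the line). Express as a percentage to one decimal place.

1 of the 7 households have income below 825.
H = 1/7 = 14.3%.

14.3%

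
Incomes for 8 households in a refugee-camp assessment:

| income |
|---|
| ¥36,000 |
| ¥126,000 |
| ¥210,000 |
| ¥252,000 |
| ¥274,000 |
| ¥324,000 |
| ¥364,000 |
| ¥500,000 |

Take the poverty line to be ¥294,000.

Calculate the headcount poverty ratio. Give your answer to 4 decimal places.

5 of the 8 households have income below ¥294,000.
H = 5/8 = 0.6250.

0.6250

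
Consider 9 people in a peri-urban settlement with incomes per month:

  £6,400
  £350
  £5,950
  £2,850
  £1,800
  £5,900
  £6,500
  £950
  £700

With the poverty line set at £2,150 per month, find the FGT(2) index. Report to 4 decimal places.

Incomes under z: £350, £700, £950, £1,800 (q = 4 of N = 9).
Shortfall ratios: (2150−350)/2150 = 0.8372; (2150−700)/2150 = 0.6744; (2150−950)/2150 = 0.5581; (2150−1800)/2150 = 0.1628.
Squared: 0.7009; 0.4548; 0.3115; 0.0265.
Sum = 1.493780; P₂ = 1.493780 / 9 = 0.1660.

0.1660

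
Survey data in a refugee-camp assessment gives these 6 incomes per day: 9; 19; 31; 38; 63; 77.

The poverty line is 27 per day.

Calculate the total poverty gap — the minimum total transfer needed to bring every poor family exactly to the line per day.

Below z: 9, 19 (q = 2 of N = 6).
Individual gaps: 27−9 = 18; 27−19 = 8.
Aggregate gap = 26.

26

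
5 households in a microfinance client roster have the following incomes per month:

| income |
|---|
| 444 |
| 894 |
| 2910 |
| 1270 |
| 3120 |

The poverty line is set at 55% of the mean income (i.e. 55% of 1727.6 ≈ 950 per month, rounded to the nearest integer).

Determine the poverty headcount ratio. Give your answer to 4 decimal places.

2 of the 5 households have income below 950.
H = 2/5 = 0.4000.

0.4000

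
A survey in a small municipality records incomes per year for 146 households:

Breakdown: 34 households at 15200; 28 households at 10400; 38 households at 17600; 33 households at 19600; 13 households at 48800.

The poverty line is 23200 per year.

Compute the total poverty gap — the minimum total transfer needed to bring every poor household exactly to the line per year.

962000

Below the line: 28×10400, 34×15200, 38×17600, 33×19600 (q = 133 of N = 146).
Individual gaps: 28×(23200−10400) = 358400; 34×(23200−15200) = 272000; 38×(23200−17600) = 212800; 33×(23200−19600) = 118800.
Aggregate gap = 962000.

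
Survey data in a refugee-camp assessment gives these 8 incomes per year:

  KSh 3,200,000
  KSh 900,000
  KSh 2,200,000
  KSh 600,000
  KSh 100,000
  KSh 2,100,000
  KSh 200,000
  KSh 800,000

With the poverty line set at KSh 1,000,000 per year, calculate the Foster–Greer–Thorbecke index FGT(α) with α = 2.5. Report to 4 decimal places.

0.1829

Incomes under z: KSh 100,000, KSh 200,000, KSh 600,000, KSh 800,000, KSh 900,000 (q = 5 of N = 8).
Gap ratios (z−y)/z: (1000000−100000)/1000000 = 0.9000; (1000000−200000)/1000000 = 0.8000; (1000000−600000)/1000000 = 0.4000; (1000000−800000)/1000000 = 0.2000; (1000000−900000)/1000000 = 0.1000.
Raised to α = 2.5: 0.76843; 0.57243; 0.10119; 0.01789; 0.00316.
Sum = 1.463111; FGT(2.5) = 1.463111 / 8 = 0.1829.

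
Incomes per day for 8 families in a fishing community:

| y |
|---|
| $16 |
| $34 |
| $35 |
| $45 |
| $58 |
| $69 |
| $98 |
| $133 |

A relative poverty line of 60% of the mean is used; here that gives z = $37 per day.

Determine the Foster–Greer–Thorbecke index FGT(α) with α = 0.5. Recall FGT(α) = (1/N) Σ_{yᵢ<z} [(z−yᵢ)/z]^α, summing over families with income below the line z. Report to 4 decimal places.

0.1588

Below z: $16, $34, $35 (q = 3 of N = 8).
Relative gaps: (37−16)/37 = 0.5676; (37−34)/37 = 0.0811; (37−35)/37 = 0.0541.
Raised to α = 0.5: 0.75337; 0.28475; 0.23250.
Sum = 1.270613; FGT(0.5) = 1.270613 / 8 = 0.1588.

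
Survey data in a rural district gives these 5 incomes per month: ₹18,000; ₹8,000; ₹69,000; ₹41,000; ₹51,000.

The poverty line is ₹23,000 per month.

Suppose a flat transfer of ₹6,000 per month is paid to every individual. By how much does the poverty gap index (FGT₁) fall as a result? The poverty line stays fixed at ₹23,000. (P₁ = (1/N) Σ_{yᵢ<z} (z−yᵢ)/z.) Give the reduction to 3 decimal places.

Before: below the line — ₹8,000, ₹18,000; poverty gap index (FGT₁) = 0.17391.
After the ₹6,000 transfer: below the line — ₹14,000; poverty gap index (FGT₁) = 0.07826.
Reduction = 0.17391 − 0.07826 = 0.096.

0.096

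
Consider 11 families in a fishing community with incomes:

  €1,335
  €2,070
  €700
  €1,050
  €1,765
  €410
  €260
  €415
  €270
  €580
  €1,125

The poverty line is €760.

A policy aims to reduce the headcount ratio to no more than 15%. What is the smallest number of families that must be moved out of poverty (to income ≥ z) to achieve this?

6 of the 11 families are poor, so H = 6/11 = 0.545.
A headcount ratio of at most 15% allows at most ⌊0.15 × 11⌋ = 1 poor families.
So at least 6 − 1 = 5 must be lifted.

5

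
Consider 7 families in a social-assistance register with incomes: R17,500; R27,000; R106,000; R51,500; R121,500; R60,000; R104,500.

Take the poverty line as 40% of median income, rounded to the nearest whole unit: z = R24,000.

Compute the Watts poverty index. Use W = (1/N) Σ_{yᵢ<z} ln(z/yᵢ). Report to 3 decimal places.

0.045

Incomes under z: R17,500 (q = 1 of N = 7).
Log shortfalls: ln(24000/17500) = 0.3159.
W = 0.315853 / 7 = 0.045.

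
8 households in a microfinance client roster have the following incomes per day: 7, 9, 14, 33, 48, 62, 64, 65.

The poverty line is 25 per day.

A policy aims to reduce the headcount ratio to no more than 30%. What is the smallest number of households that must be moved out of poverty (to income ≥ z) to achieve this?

1

3 of the 8 households are poor, so H = 3/8 = 0.375.
A headcount ratio of at most 30% allows at most ⌊0.30 × 8⌋ = 2 poor households.
So at least 3 − 2 = 1 must be lifted.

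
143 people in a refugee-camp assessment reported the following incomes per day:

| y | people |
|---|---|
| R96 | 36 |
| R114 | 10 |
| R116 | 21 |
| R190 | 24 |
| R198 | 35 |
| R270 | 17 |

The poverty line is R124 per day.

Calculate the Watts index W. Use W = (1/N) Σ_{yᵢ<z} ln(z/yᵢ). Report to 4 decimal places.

Below the line: 36×R96, 10×R114, 21×R116 (q = 67 of N = 143).
ln(z/y) terms: ln(124/96) = 0.2559 (×36); ln(124/114) = 0.0841 (×10); ln(124/116) = 0.0667 (×21).
W = 11.454952 / 143 = 0.0801.

0.0801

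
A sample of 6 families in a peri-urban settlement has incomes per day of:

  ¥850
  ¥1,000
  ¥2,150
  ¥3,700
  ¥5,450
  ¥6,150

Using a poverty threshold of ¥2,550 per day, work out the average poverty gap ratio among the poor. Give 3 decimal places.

0.477

Poor units: ¥850, ¥1,000, ¥2,150 (q = 3 of N = 6).
Relative gaps: 0.6667, 0.6078, 0.1569; sum = 1.431373.
The income-gap ratio divides by q (the poor only): 1.431373 / 3 = 0.477.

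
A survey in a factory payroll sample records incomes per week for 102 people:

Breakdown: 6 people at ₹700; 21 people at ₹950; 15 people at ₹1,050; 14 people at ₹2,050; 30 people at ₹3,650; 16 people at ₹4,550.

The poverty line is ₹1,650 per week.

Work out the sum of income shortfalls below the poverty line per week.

₹29,400

Incomes under z: 6×₹700, 21×₹950, 15×₹1,050 (q = 42 of N = 102).
Individual gaps: 6×(1650−700) = 5700; 21×(1650−950) = 14700; 15×(1650−1050) = 9000.
Aggregate gap = ₹29,400.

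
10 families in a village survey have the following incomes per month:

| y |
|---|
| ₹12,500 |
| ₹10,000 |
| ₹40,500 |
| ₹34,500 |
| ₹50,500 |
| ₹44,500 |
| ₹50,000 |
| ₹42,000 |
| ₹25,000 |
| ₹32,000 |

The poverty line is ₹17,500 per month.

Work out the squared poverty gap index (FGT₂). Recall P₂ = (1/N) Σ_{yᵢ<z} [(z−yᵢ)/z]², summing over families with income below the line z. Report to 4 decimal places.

Below the line: ₹10,000, ₹12,500 (q = 2 of N = 10).
Relative gaps: (17500−10000)/17500 = 0.4286; (17500−12500)/17500 = 0.2857.
Squared: 0.1837; 0.0816.
Sum = 0.265306; P₂ = 0.265306 / 10 = 0.0265.

0.0265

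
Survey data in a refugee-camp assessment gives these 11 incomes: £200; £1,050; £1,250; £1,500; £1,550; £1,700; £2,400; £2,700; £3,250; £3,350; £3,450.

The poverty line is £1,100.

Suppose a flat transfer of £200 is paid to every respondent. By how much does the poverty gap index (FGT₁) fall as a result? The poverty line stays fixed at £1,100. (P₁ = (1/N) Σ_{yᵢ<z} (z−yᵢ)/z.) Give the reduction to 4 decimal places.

Before: below the line — £200, £1,050; poverty gap index (FGT₁) = 0.078512.
After the £200 transfer: below the line — £400; poverty gap index (FGT₁) = 0.057851.
Reduction = 0.078512 − 0.057851 = 0.0207.

0.0207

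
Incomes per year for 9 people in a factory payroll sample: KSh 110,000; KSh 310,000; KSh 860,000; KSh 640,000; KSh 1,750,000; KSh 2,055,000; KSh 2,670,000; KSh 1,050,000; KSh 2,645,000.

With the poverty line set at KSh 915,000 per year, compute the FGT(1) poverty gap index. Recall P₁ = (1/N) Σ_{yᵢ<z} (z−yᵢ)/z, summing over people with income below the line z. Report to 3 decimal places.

0.211

Below the line: KSh 110,000, KSh 310,000, KSh 640,000, KSh 860,000 (q = 4 of N = 9).
Relative gaps: (915000−110000)/915000 = 0.8798; (915000−310000)/915000 = 0.6612; (915000−640000)/915000 = 0.3005; (915000−860000)/915000 = 0.0601.
Σ = 1.901639. Dividing by the full population N = 9 gives P₁ = 0.211.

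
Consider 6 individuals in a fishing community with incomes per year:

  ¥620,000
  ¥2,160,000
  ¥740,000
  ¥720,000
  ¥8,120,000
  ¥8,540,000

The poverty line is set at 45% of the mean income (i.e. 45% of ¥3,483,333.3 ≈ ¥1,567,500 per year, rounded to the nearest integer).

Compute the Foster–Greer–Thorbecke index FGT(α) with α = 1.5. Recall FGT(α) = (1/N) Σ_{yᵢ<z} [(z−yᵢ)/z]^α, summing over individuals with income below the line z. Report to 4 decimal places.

0.2085

Below the line: ¥620,000, ¥720,000, ¥740,000 (q = 3 of N = 6).
Shortfall ratios: (1567500−620000)/1567500 = 0.6045; (1567500−720000)/1567500 = 0.5407; (1567500−740000)/1567500 = 0.5279.
Raised to α = 1.5: 0.46996; 0.39756; 0.38357.
Sum = 1.251079; FGT(1.5) = 1.251079 / 6 = 0.2085.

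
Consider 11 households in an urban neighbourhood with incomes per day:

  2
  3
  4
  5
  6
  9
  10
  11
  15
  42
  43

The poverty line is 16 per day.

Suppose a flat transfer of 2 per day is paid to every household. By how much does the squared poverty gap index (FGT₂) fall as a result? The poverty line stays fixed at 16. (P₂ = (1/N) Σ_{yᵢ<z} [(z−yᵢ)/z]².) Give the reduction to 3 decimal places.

0.100

Before: below the line — 2, 3, 4, 5, 6, 9, 10, 11, 15; squared poverty gap index (FGT₂) = 0.29865.
After the 2 transfer: below the line — 4, 5, 6, 7, 8, 11, 12, 13; squared poverty gap index (FGT₂) = 0.19886.
Reduction = 0.29865 − 0.19886 = 0.100.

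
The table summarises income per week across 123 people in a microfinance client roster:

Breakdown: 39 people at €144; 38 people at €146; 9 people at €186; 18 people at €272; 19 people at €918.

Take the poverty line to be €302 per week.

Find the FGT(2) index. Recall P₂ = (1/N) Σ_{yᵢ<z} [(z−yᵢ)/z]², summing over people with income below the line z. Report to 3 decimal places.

0.181

Below the line: 39×€144, 38×€146, 9×€186, 18×€272 (q = 104 of N = 123).
Normalized shortfalls: (302−144)/302 = 0.5232 (×39); (302−146)/302 = 0.5166 (×38); (302−186)/302 = 0.3841 (×9); (302−272)/302 = 0.0993 (×18).
Squared: 0.2737 (×39); 0.2668 (×38); 0.1475 (×9); 0.0099 (×18).
Sum = 22.319942; P₂ = 22.319942 / 123 = 0.181.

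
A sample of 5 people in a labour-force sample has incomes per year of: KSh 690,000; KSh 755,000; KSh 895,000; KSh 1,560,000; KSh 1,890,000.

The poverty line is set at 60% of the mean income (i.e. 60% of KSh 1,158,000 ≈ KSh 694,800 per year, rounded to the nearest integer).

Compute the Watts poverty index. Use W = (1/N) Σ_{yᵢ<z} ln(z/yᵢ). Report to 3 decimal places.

Below z: KSh 690,000 (q = 1 of N = 5).
ln(z/y) terms: ln(694800/690000) = 0.0069.
W = 0.006932 / 5 = 0.001.

0.001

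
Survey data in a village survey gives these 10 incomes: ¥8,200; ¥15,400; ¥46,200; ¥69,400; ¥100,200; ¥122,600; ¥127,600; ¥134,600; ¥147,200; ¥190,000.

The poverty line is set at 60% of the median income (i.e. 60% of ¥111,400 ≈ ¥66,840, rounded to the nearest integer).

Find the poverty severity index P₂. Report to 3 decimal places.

0.146

Poor units: ¥8,200, ¥15,400, ¥46,200 (q = 3 of N = 10).
Relative gaps: (66840−8200)/66840 = 0.8773; (66840−15400)/66840 = 0.7696; (66840−46200)/66840 = 0.3088.
Squared: 0.7697; 0.5923; 0.0954.
Sum = 1.457327; P₂ = 1.457327 / 10 = 0.146.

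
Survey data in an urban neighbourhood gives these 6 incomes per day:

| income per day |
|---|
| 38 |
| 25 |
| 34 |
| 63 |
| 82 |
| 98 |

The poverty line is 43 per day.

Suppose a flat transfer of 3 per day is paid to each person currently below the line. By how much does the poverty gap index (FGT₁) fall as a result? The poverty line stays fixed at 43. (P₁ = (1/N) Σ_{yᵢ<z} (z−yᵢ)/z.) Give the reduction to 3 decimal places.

Before: below the line — 25, 34, 38; poverty gap index (FGT₁) = 0.12403.
After the 3 transfer: below the line — 28, 37, 41; poverty gap index (FGT₁) = 0.08915.
Reduction = 0.12403 − 0.08915 = 0.035.

0.035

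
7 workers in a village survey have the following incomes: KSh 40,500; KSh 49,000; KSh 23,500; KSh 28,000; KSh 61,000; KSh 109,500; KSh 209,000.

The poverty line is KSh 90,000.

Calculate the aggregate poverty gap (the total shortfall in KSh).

Below the line: KSh 23,500, KSh 28,000, KSh 40,500, KSh 49,000, KSh 61,000 (q = 5 of N = 7).
Individual gaps: 90000−23500 = 66500; 90000−28000 = 62000; 90000−40500 = 49500; 90000−49000 = 41000; 90000−61000 = 29000.
Aggregate gap = KSh 248,000.

KSh 248,000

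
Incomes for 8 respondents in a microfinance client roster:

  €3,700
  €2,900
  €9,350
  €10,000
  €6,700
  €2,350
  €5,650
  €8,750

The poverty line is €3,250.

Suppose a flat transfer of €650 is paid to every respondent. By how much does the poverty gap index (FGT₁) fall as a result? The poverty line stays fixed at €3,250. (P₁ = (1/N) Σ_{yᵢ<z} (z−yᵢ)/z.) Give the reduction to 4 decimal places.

Before: below the line — €2,350, €2,900; poverty gap index (FGT₁) = 0.048077.
After the €650 transfer: below the line — €3,000; poverty gap index (FGT₁) = 0.009615.
Reduction = 0.048077 − 0.009615 = 0.0385.

0.0385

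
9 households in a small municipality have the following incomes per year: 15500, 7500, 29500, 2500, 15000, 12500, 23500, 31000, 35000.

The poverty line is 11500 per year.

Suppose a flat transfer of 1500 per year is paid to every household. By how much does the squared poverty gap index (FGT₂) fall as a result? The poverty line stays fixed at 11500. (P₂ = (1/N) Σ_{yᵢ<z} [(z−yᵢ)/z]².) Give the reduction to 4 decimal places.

Before: below the line — 2500, 7500; squared poverty gap index (FGT₂) = 0.081495.
After the 1500 transfer: below the line — 4000, 9000; squared poverty gap index (FGT₂) = 0.052510.
Reduction = 0.081495 − 0.052510 = 0.0290.

0.0290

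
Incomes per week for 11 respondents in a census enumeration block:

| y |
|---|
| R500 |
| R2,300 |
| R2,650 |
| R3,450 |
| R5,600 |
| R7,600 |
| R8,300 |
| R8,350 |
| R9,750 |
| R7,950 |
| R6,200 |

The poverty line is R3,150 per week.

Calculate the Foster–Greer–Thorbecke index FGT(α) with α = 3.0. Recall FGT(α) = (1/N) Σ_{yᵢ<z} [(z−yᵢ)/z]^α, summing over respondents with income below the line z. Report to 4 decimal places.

0.0563

Below the line: R500, R2,300, R2,650 (q = 3 of N = 11).
Gap ratios (z−y)/z: (3150−500)/3150 = 0.8413; (3150−2300)/3150 = 0.2698; (3150−2650)/3150 = 0.1587.
Raised to α = 3.0: 0.59540; 0.01965; 0.00400.
Sum = 0.619044; FGT(3.0) = 0.619044 / 11 = 0.0563.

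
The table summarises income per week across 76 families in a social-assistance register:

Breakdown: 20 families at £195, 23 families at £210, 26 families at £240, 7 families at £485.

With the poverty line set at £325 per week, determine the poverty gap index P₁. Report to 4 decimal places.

Below z: 20×£195, 23×£210, 26×£240 (q = 69 of N = 76).
Shortfall ratios: (325−195)/325 = 0.4000 (×20); (325−210)/325 = 0.3538 (×23); (325−240)/325 = 0.2615 (×26).
Sum of shortfalls = 22.938462; P₁ averages over all N: 22.938462 / 76 = 0.3018.

0.3018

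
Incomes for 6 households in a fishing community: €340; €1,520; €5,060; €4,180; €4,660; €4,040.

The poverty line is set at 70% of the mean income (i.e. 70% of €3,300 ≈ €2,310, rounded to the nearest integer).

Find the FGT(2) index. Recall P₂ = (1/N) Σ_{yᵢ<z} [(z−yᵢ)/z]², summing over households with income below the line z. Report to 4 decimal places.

0.1407

Poor units: €340, €1,520 (q = 2 of N = 6).
Relative gaps: (2310−340)/2310 = 0.8528; (2310−1520)/2310 = 0.3420.
Squared: 0.7273; 0.1170.
Sum = 0.844250; P₂ = 0.844250 / 6 = 0.1407.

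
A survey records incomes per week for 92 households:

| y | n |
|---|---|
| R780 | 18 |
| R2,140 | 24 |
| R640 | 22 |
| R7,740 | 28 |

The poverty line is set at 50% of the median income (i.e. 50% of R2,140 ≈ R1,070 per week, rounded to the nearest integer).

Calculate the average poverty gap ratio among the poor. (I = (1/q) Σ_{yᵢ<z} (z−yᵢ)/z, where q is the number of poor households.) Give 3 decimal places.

0.343

Below the line: 22×R640, 18×R780 (q = 40 of N = 92).
Shortfall ratios (z−y)/z: 0.4019 (×22), 0.2710 (×18); sum = 13.719626.
The income-gap ratio divides by q (the poor only): 13.719626 / 40 = 0.343.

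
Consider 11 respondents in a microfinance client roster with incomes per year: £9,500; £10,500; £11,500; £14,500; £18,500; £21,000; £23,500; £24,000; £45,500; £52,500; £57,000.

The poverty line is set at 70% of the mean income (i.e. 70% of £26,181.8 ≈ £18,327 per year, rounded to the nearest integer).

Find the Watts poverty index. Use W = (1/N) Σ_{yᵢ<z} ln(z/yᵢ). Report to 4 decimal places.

Below z: £9,500, £10,500, £11,500, £14,500 (q = 4 of N = 11).
Log gaps: ln(18327/9500) = 0.6571; ln(18327/10500) = 0.5570; ln(18327/11500) = 0.4660; ln(18327/14500) = 0.2342.
W = 1.914339 / 11 = 0.1740.

0.1740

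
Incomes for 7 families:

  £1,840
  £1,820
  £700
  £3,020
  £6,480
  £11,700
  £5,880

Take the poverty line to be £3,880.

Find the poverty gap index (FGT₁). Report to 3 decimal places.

0.300

Below z: £700, £1,820, £1,840, £3,020 (q = 4 of N = 7).
Gap ratios (z−y)/z: (3880−700)/3880 = 0.8196; (3880−1820)/3880 = 0.5309; (3880−1840)/3880 = 0.5258; (3880−3020)/3880 = 0.2216.
Sum of shortfalls = 2.097938; P₁ averages over all N: 2.097938 / 7 = 0.300.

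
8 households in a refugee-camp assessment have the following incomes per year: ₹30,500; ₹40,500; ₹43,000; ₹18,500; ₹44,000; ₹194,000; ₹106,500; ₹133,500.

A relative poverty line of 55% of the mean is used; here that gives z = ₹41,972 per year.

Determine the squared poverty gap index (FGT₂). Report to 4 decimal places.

0.0486

Below the line: ₹18,500, ₹30,500, ₹40,500 (q = 3 of N = 8).
Normalized shortfalls: (41972−18500)/41972 = 0.5592; (41972−30500)/41972 = 0.2733; (41972−40500)/41972 = 0.0351.
Squared: 0.3127; 0.0747; 0.0012.
Sum = 0.388675; P₂ = 0.388675 / 8 = 0.0486.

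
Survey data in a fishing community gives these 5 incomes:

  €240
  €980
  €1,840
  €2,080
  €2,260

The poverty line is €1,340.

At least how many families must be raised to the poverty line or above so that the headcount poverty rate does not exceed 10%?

2

2 of the 5 families are poor, so H = 2/5 = 0.400.
A headcount ratio of at most 10% allows at most ⌊0.10 × 5⌋ = 0 poor families.
So at least 2 − 0 = 2 must be lifted.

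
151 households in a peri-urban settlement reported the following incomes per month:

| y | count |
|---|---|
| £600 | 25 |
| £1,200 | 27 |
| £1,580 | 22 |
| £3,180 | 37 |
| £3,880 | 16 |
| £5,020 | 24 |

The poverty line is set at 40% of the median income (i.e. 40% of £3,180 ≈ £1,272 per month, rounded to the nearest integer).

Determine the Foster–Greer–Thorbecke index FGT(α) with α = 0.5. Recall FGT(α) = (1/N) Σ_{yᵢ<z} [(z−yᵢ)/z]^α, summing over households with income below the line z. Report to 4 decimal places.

Below z: 25×£600, 27×£1,200 (q = 52 of N = 151).
Shortfall ratios: (1272−600)/1272 = 0.5283 (×25); (1272−1200)/1272 = 0.0566 (×27).
Raised to α = 0.5: 0.72684 (×25); 0.23792 (×27).
Sum = 24.594812; FGT(0.5) = 24.594812 / 151 = 0.1629.

0.1629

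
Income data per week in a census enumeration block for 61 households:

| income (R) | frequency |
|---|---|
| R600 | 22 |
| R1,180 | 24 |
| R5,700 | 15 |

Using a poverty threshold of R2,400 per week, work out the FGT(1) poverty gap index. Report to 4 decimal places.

Below z: 22×R600, 24×R1,180 (q = 46 of N = 61).
Shortfall ratios: (2400−600)/2400 = 0.7500 (×22); (2400−1180)/2400 = 0.5083 (×24).
Σ = 28.700000. Dividing by the full population N = 61 gives P₁ = 0.4705.

0.4705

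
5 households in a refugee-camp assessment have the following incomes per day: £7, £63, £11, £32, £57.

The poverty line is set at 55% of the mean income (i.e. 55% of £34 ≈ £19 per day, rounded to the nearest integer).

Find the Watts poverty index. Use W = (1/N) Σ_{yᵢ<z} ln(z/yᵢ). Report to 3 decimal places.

Below z: £7, £11 (q = 2 of N = 5).
Log gaps: ln(19/7) = 0.9985; ln(19/11) = 0.5465.
W = 1.545073 / 5 = 0.309.

0.309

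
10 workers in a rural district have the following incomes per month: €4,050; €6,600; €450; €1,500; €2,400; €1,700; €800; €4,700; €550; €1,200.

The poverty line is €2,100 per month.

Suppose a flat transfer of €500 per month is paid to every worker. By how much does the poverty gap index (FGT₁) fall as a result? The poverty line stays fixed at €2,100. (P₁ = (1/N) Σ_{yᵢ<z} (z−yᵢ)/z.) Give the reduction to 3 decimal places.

Before: below the line — €450, €550, €800, €1,200, €1,500, €1,700; poverty gap index (FGT₁) = 0.30476.
After the €500 transfer: below the line — €950, €1,050, €1,300, €1,700, €2,000; poverty gap index (FGT₁) = 0.16667.
Reduction = 0.30476 − 0.16667 = 0.138.

0.138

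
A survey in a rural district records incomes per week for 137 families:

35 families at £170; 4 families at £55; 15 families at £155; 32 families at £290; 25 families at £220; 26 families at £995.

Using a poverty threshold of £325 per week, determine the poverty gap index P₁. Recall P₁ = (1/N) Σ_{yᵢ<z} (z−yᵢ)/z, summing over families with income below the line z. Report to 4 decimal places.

Below z: 4×£55, 15×£155, 35×£170, 25×£220, 32×£290 (q = 111 of N = 137).
Normalized shortfalls: (325−55)/325 = 0.8308 (×4); (325−155)/325 = 0.5231 (×15); (325−170)/325 = 0.4769 (×35); (325−220)/325 = 0.3231 (×25); (325−290)/325 = 0.1077 (×32).
Sum of shortfalls = 39.384615; P₁ averages over all N: 39.384615 / 137 = 0.2875.

0.2875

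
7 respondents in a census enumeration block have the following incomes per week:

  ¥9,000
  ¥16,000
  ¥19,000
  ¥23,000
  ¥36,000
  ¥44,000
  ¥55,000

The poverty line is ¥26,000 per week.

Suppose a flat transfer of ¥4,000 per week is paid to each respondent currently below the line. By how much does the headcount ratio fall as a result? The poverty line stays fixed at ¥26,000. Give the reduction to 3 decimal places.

0.143

Before: below the line — ¥9,000, ¥16,000, ¥19,000, ¥23,000; headcount ratio = 0.57143.
After the ¥4,000 transfer: below the line — ¥13,000, ¥20,000, ¥23,000; headcount ratio = 0.42857.
Reduction = 0.57143 − 0.42857 = 0.143.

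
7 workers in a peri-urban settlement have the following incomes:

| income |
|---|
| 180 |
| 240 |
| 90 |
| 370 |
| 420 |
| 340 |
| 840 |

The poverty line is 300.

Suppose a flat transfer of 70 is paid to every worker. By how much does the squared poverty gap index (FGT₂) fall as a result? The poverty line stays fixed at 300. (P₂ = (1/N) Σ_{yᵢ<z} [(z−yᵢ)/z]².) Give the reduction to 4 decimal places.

0.0635

Before: below the line — 90, 180, 240; squared poverty gap index (FGT₂) = 0.098571.
After the 70 transfer: below the line — 160, 250; squared poverty gap index (FGT₂) = 0.035079.
Reduction = 0.098571 − 0.035079 = 0.0635.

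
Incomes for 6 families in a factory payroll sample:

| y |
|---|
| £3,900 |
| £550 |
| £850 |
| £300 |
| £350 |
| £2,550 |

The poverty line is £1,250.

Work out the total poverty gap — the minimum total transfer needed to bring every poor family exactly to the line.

Incomes under z: £300, £350, £550, £850 (q = 4 of N = 6).
Individual gaps: 1250−300 = 950; 1250−350 = 900; 1250−550 = 700; 1250−850 = 400.
Aggregate gap = £2,950.

£2,950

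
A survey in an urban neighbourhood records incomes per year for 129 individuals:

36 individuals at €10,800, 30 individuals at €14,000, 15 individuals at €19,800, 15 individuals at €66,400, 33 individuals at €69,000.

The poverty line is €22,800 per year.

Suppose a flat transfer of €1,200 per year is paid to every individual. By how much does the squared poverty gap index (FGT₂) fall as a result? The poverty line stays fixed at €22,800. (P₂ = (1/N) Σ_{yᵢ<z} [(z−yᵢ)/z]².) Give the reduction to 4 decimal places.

0.0248

Before: below the line — 36×€10,800, 30×€14,000, 15×€19,800; squared poverty gap index (FGT₂) = 0.113962.
After the €1,200 transfer: below the line — 36×€12,000, 30×€15,200, 15×€21,000; squared poverty gap index (FGT₂) = 0.089181.
Reduction = 0.113962 − 0.089181 = 0.0248.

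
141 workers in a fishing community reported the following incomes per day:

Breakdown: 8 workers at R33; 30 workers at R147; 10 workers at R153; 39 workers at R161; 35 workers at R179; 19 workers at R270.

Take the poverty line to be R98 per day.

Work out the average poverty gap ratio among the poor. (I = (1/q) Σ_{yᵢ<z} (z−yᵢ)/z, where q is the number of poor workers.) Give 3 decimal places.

0.663

Below z: 8×R33 (q = 8 of N = 141).
Shortfall ratios (z−y)/z: 0.6633 (×8); sum = 5.306122.
The income-gap ratio divides by q (the poor only): 5.306122 / 8 = 0.663.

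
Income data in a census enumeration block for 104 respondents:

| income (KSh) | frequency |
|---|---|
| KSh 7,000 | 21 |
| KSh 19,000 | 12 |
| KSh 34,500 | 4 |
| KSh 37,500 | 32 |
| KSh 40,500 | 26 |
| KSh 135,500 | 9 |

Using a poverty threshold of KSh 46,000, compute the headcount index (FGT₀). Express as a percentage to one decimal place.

91.3%

95 of the 104 respondents have income below KSh 46,000.
H = 95/104 = 91.3%.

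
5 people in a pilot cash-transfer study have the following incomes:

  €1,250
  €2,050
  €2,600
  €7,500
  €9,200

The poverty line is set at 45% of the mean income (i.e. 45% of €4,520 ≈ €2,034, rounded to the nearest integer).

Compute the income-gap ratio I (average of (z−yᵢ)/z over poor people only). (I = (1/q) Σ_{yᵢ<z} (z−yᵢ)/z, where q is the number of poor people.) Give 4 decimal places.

0.3854

Incomes under z: €1,250 (q = 1 of N = 5).
Relative gaps: 0.3854; sum = 0.385447.
I averages over the q = 1 poor units only: 0.385447 / 1 = 0.3854.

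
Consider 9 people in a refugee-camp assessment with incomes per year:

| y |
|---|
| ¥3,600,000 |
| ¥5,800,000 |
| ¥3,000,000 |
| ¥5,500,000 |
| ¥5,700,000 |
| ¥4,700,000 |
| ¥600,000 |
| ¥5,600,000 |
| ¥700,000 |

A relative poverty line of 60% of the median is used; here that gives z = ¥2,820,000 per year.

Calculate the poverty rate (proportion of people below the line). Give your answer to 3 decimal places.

2 of the 9 people have income below ¥2,820,000.
H = 2/9 = 0.222.

0.222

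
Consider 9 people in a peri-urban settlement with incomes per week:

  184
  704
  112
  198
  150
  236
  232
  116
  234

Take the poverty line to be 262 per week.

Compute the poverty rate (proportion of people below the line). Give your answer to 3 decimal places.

0.889

8 of the 9 people have income below 262.
H = 8/9 = 0.889.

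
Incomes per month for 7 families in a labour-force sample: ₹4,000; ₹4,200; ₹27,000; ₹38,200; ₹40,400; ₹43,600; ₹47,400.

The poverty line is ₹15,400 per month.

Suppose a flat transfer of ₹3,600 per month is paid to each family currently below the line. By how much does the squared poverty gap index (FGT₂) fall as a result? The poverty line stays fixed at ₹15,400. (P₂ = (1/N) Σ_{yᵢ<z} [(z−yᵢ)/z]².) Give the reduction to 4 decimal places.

0.0824

Before: below the line — ₹4,000, ₹4,200; squared poverty gap index (FGT₂) = 0.153844.
After the ₹3,600 transfer: below the line — ₹7,600, ₹7,800; squared poverty gap index (FGT₂) = 0.071441.
Reduction = 0.153844 − 0.071441 = 0.0824.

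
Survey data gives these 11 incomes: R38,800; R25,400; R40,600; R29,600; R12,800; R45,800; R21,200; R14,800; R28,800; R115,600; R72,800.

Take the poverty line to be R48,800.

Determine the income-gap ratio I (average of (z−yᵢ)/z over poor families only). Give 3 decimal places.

0.413

Below the line: R12,800, R14,800, R21,200, R25,400, R28,800, R29,600, R38,800, R40,600, R45,800 (q = 9 of N = 11).
Shortfall ratios (z−y)/z: 0.7377, 0.6967, 0.5656, 0.4795, 0.4098, 0.3934, 0.2049, 0.1680, 0.0615; sum = 3.717213.
I averages over the q = 9 poor units only: 3.717213 / 9 = 0.413.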